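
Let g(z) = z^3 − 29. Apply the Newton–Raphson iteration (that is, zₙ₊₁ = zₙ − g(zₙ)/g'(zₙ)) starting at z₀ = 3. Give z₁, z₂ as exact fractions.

z₁ = 83/27, z₂ = 1714381/558009

g'(z) = 3z^2.
g(3) = −2, g'(3) = 27, so z₁ = 3 − (−2)/27 = 83/27.
g(83/27) = 980/19683, g'(83/27) = 6889/243, so z₂ = (83/27) − (980/19683)/(6889/243) = 1714381/558009.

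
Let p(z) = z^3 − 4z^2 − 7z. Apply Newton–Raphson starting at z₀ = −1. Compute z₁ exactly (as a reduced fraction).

−3/2

p'(z) = 3z^2 − 8z − 7.
p(−1) = 2, p'(−1) = 4, so z₁ = (−1) − 2/4 = −3/2.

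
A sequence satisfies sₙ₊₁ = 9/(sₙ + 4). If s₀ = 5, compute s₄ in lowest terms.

s₁ = 9/(5 + 4) = 1.
s₂ = 9/(1 + 4) = 9/5.
s₃ = 9/(9/5 + 4) = 45/29.
s₄ = 9/(45/29 + 4) = 261/161.

261/161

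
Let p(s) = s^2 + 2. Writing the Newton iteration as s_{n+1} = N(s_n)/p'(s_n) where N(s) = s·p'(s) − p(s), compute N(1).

−1

p'(s) = 2s.
N(s) = s·p'(s) − p(s) = s·(2s) − (s^2 + 2) = s^2 − 2.
N(1) = −1.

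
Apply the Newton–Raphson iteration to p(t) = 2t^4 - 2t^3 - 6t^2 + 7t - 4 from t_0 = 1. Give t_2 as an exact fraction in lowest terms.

p'(t) = 8t^3 - 6t^2 - 12t + 7.
p(1) = -3, p'(1) = -3, so t_1 = 1 - (-3)/(-3) = 0.
p(0) = -4, p'(0) = 7, so t_2 = 0 - (-4)/7 = 4/7.

4/7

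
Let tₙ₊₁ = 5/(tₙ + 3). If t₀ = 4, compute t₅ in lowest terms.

2345/1972

t₁ = 5/(4 + 3) = 5/7.
t₂ = 5/(5/7 + 3) = 35/26.
t₃ = 5/(35/26 + 3) = 130/113.
t₄ = 5/(130/113 + 3) = 565/469.
t₅ = 5/(565/469 + 3) = 2345/1972.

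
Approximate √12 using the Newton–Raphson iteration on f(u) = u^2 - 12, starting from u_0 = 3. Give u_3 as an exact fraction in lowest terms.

18817/5432

f'(u) = 2u.
f(3) = -3, f'(3) = 6, so u_1 = 3 - (-3)/6 = 7/2.
f(7/2) = 1/4, f'(7/2) = 7, so u_2 = (7/2) - (1/4)/7 = 97/28.
f(97/28) = 1/784, f'(97/28) = 97/14, so u_3 = (97/28) - (1/784)/(97/14) = 18817/5432.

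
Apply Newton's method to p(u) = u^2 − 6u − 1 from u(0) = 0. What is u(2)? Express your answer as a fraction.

p'(u) = 2u − 6.
p(0) = −1, p'(0) = −6, so u(1) = 0 − (−1)/(−6) = −1/6.
p(−1/6) = 1/36, p'(−1/6) = −19/3, so u(2) = (−1/6) − (1/36)/(−19/3) = −37/228.

−37/228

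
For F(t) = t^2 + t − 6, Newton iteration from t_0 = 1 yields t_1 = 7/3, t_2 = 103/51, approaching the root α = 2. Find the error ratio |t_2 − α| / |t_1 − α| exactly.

t_1 − α = 7/3 − 2 = 1/3, so |t_1 − α| = 1/3.
t_2 − α = 103/51 − 2 = 1/51, so |t_2 − α| = 1/51.
Ratio = (1/51) / (1/3) = 1/17.

1/17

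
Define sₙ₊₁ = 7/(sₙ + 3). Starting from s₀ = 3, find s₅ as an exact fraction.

s₁ = 7/(3 + 3) = 7/6.
s₂ = 7/(7/6 + 3) = 42/25.
s₃ = 7/(42/25 + 3) = 175/117.
s₄ = 7/(175/117 + 3) = 819/526.
s₅ = 7/(819/526 + 3) = 3682/2397.

3682/2397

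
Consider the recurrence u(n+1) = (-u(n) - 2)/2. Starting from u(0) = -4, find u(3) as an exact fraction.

-1/4

u(1) = (-(-4) - 2)/2 = 1.
u(2) = (-1 - 2)/2 = -3/2.
u(3) = (-(-3/2) - 2)/2 = -1/4.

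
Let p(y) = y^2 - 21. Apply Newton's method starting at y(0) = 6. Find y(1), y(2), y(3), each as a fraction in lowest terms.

p'(y) = 2y.
p(6) = 15, p'(6) = 12, so y(1) = 6 - 15/12 = 19/4.
p(19/4) = 25/16, p'(19/4) = 19/2, so y(2) = (19/4) - (25/16)/(19/2) = 697/152.
p(697/152) = 625/23104, p'(697/152) = 697/76, so y(3) = (697/152) - (625/23104)/(697/76) = 970993/211888.

y(1) = 19/4, y(2) = 697/152, y(3) = 970993/211888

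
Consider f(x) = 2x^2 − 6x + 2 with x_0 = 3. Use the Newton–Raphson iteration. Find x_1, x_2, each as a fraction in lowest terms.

f'(x) = 4x − 6.
f(3) = 2, f'(3) = 6, so x_1 = 3 − 2/6 = 8/3.
f(8/3) = 2/9, f'(8/3) = 14/3, so x_2 = (8/3) − (2/9)/(14/3) = 55/21.

x_1 = 8/3, x_2 = 55/21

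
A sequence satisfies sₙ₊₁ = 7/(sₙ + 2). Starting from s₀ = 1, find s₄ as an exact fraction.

329/185

s₁ = 7/(1 + 2) = 7/3.
s₂ = 7/(7/3 + 2) = 21/13.
s₃ = 7/(21/13 + 2) = 91/47.
s₄ = 7/(91/47 + 2) = 329/185.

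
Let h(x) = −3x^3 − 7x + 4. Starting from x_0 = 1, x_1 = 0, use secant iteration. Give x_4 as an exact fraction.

h(1) = −6, h(0) = 4. x_2 = 0 − 4·(0 − 1)/(4 − (−6)) = 2/5.
h(0) = 4, h(2/5) = 126/125. x_3 = (2/5) − (126/125)·((2/5) − 0)/((126/125) − 4) = 100/187.
h(2/5) = 126/125, h(100/187) = −1321488/6539203. x_4 = (100/187) − (−1321488/6539203)·((100/187) − (2/5))/((−1321488/6539203) − (126/125)) = 4021300/7850203.

4021300/7850203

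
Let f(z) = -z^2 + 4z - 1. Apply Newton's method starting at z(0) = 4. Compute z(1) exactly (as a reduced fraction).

15/4

f'(z) = -2z + 4.
f(4) = -1, f'(4) = -4, so z(1) = 4 - (-1)/(-4) = 15/4.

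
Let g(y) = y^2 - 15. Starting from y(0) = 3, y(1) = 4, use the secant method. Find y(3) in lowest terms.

213/55

g(3) = -6, g(4) = 1. y(2) = 4 - 1·(4 - 3)/(1 - (-6)) = 27/7.
g(4) = 1, g(27/7) = -6/49. y(3) = (27/7) - (-6/49)·((27/7) - 4)/((-6/49) - 1) = 213/55.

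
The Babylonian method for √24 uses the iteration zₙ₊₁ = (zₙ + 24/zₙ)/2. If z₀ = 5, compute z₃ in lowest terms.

z₁ = (5 + 24/5)/2 = 49/10.
z₂ = (49/10 + 24/(49/10))/2 = 4801/980.
z₃ = (4801/980 + 24/(4801/980))/2 = 46099201/9409960.

46099201/9409960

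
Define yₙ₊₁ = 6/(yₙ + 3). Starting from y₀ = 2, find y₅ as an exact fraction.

270/197

y₁ = 6/(2 + 3) = 6/5.
y₂ = 6/(6/5 + 3) = 10/7.
y₃ = 6/(10/7 + 3) = 42/31.
y₄ = 6/(42/31 + 3) = 62/45.
y₅ = 6/(62/45 + 3) = 270/197.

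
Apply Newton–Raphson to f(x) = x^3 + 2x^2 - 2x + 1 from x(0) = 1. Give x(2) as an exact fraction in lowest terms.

19/185

f'(x) = 3x^2 + 4x - 2.
f(1) = 2, f'(1) = 5, so x(1) = 1 - 2/5 = 3/5.
f(3/5) = 92/125, f'(3/5) = 37/25, so x(2) = (3/5) - (92/125)/(37/25) = 19/185.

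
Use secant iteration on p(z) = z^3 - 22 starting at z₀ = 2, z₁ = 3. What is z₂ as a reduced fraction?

52/19

p(2) = -14, p(3) = 5. z₂ = 3 - 5·(3 - 2)/(5 - (-14)) = 52/19.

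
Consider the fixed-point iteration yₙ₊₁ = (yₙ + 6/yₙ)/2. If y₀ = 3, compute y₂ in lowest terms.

49/20

y₁ = (3 + 6/3)/2 = 5/2.
y₂ = (5/2 + 6/(5/2))/2 = 49/20.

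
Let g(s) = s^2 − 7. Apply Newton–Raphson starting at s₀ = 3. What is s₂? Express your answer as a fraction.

g'(s) = 2s.
g(3) = 2, g'(3) = 6, so s₁ = 3 − 2/6 = 8/3.
g(8/3) = 1/9, g'(8/3) = 16/3, so s₂ = (8/3) − (1/9)/(16/3) = 127/48.

127/48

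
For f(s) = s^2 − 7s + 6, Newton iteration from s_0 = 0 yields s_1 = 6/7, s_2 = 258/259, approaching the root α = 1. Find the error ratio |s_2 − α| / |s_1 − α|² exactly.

7/37

s_1 − α = 6/7 − 1 = −1/7, so |s_1 − α| = 1/7.
s_2 − α = 258/259 − 1 = −1/259, so |s_2 − α| = 1/259.
|s_1 − α|² = 1/49.
Ratio = (1/259) / (1/49) = 7/37.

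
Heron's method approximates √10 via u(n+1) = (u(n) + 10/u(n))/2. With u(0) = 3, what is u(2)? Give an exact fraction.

u(1) = (3 + 10/3)/2 = 19/6.
u(2) = (19/6 + 10/(19/6))/2 = 721/228.

721/228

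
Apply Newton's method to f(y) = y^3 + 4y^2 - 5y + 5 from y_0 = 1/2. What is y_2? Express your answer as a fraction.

1529/158

f'(y) = 3y^2 + 8y - 5.
f(1/2) = 29/8, f'(1/2) = -1/4, so y_1 = (1/2) - (29/8)/(-1/4) = 15.
f(15) = 4205, f'(15) = 790, so y_2 = 15 - 4205/790 = 1529/158.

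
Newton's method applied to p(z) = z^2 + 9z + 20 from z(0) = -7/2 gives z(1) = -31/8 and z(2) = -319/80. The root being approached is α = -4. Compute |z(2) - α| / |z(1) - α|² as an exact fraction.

z(1) - α = -31/8 - (-4) = -31/8 + 4 = 1/8, so |z(1) - α| = 1/8.
z(2) - α = -319/80 - (-4) = -319/80 + 4 = 1/80, so |z(2) - α| = 1/80.
|z(1) - α|² = 1/64.
Ratio = (1/80) / (1/64) = 4/5.

4/5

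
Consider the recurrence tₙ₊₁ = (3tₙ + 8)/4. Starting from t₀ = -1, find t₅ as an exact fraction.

t₁ = (3·(-1) + 8)/4 = 5/4.
t₂ = (3·(5/4) + 8)/4 = 47/16.
t₃ = (3·(47/16) + 8)/4 = 269/64.
t₄ = (3·(269/64) + 8)/4 = 1319/256.
t₅ = (3·(1319/256) + 8)/4 = 6005/1024.

6005/1024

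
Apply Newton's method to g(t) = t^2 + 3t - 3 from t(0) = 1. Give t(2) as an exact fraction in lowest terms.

91/115

g'(t) = 2t + 3.
g(1) = 1, g'(1) = 5, so t(1) = 1 - 1/5 = 4/5.
g(4/5) = 1/25, g'(4/5) = 23/5, so t(2) = (4/5) - (1/25)/(23/5) = 91/115.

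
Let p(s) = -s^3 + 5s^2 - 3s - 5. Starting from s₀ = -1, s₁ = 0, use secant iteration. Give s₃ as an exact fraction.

p(-1) = 4, p(0) = -5. s₂ = 0 - (-5)·(0 - (-1))/((-5) - 4) = -5/9.
p(0) = -5, p(-5/9) = -1180/729. s₃ = (-5/9) - (-1180/729)·((-5/9) - 0)/((-1180/729) - (-5)) = -405/493.

-405/493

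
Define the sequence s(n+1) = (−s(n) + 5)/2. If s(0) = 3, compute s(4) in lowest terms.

s(1) = (−3 + 5)/2 = 1.
s(2) = (−1 + 5)/2 = 2.
s(3) = (−2 + 5)/2 = 3/2.
s(4) = (−(3/2) + 5)/2 = 7/4.

7/4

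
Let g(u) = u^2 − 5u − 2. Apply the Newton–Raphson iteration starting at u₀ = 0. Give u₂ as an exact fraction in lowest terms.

g'(u) = 2u − 5.
g(0) = −2, g'(0) = −5, so u₁ = 0 − (−2)/(−5) = −2/5.
g(−2/5) = 4/25, g'(−2/5) = −29/5, so u₂ = (−2/5) − (4/25)/(−29/5) = −54/145.

−54/145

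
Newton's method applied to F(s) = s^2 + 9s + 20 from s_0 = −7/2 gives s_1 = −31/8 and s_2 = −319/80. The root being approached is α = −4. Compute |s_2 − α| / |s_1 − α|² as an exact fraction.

s_1 − α = −31/8 − (−4) = −31/8 + 4 = 1/8, so |s_1 − α| = 1/8.
s_2 − α = −319/80 − (−4) = −319/80 + 4 = 1/80, so |s_2 − α| = 1/80.
|s_1 − α|² = 1/64.
Ratio = (1/80) / (1/64) = 4/5.

4/5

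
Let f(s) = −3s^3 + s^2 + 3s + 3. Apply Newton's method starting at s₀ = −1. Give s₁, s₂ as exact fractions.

s₁ = −1/2, s₂ = 8

f'(s) = −9s^2 + 2s + 3.
f(−1) = 4, f'(−1) = −8, so s₁ = (−1) − 4/(−8) = −1/2.
f(−1/2) = 17/8, f'(−1/2) = −1/4, so s₂ = (−1/2) − (17/8)/(−1/4) = 8.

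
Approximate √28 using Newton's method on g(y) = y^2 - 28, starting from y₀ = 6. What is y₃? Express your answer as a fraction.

g'(y) = 2y.
g(6) = 8, g'(6) = 12, so y₁ = 6 - 8/12 = 16/3.
g(16/3) = 4/9, g'(16/3) = 32/3, so y₂ = (16/3) - (4/9)/(32/3) = 127/24.
g(127/24) = 1/576, g'(127/24) = 127/12, so y₃ = (127/24) - (1/576)/(127/12) = 32257/6096.

32257/6096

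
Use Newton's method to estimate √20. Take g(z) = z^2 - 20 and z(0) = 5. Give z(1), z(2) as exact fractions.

z(1) = 9/2, z(2) = 161/36

g'(z) = 2z.
g(5) = 5, g'(5) = 10, so z(1) = 5 - 5/10 = 9/2.
g(9/2) = 1/4, g'(9/2) = 9, so z(2) = (9/2) - (1/4)/9 = 161/36.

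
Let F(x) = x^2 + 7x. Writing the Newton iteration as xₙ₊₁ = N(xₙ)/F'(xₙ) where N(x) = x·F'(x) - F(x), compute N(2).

F'(x) = 2x + 7.
N(x) = x·F'(x) - F(x) = x·(2x + 7) - (x^2 + 7x) = x^2.
N(2) = 4.

4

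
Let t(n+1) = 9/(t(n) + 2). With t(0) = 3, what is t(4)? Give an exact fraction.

t(1) = 9/(3 + 2) = 9/5.
t(2) = 9/(9/5 + 2) = 45/19.
t(3) = 9/(45/19 + 2) = 171/83.
t(4) = 9/(171/83 + 2) = 747/337.

747/337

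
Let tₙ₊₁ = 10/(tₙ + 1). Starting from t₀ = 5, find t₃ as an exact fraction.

t₁ = 10/(5 + 1) = 5/3.
t₂ = 10/(5/3 + 1) = 15/4.
t₃ = 10/(15/4 + 1) = 40/19.

40/19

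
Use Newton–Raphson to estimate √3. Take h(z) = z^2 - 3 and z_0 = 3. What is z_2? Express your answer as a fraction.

7/4

h'(z) = 2z.
h(3) = 6, h'(3) = 6, so z_1 = 3 - 6/6 = 2.
h(2) = 1, h'(2) = 4, so z_2 = 2 - 1/4 = 7/4.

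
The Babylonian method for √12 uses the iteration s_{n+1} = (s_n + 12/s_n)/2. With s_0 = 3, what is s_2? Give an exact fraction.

s_1 = (3 + 12/3)/2 = 7/2.
s_2 = (7/2 + 12/(7/2))/2 = 97/28.

97/28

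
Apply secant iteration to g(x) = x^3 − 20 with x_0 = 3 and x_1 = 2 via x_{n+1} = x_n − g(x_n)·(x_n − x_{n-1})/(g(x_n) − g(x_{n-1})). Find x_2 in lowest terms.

g(3) = 7, g(2) = −12. x_2 = 2 − (−12)·(2 − 3)/((−12) − 7) = 50/19.

50/19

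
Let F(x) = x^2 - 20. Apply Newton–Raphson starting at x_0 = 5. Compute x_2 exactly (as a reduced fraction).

161/36

F'(x) = 2x.
F(5) = 5, F'(5) = 10, so x_1 = 5 - 5/10 = 9/2.
F(9/2) = 1/4, F'(9/2) = 9, so x_2 = (9/2) - (1/4)/9 = 161/36.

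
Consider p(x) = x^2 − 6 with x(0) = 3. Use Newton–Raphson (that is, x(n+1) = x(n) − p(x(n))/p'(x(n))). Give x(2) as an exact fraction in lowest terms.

49/20

p'(x) = 2x.
p(3) = 3, p'(3) = 6, so x(1) = 3 − 3/6 = 5/2.
p(5/2) = 1/4, p'(5/2) = 5, so x(2) = (5/2) − (1/4)/5 = 49/20.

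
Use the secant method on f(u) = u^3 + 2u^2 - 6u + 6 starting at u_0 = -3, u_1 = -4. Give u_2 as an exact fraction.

f(-3) = 15, f(-4) = -2. u_2 = (-4) - (-2)·((-4) - (-3))/((-2) - 15) = -66/17.

-66/17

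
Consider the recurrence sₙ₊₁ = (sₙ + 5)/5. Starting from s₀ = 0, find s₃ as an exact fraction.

s₁ = (0 + 5)/5 = 1.
s₂ = (1 + 5)/5 = 6/5.
s₃ = ((6/5) + 5)/5 = 31/25.

31/25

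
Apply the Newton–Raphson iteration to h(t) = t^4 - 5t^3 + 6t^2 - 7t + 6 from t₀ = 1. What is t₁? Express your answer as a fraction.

7/6

h'(t) = 4t^3 - 15t^2 + 12t - 7.
h(1) = 1, h'(1) = -6, so t₁ = 1 - 1/(-6) = 7/6.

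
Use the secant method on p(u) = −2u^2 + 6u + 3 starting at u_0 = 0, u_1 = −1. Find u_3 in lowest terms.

−3/7

p(0) = 3, p(−1) = −5. u_2 = (−1) − (−5)·((−1) − 0)/((−5) − 3) = −3/8.
p(−1) = −5, p(−3/8) = 15/32. u_3 = (−3/8) − (15/32)·((−3/8) − (−1))/((15/32) − (−5)) = −3/7.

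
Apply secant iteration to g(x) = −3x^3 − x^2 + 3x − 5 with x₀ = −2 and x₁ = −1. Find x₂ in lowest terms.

g(−2) = 9, g(−1) = −6. x₂ = (−1) − (−6)·((−1) − (−2))/((−6) − 9) = −7/5.

−7/5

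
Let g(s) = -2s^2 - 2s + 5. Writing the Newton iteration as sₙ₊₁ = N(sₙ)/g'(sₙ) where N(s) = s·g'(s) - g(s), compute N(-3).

-23

g'(s) = -4s - 2.
N(s) = s·g'(s) - g(s) = s·(-4s - 2) - (-2s^2 - 2s + 5) = -2s^2 - 5.
N(-3) = -23.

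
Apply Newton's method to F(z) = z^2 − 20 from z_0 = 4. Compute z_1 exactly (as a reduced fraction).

F'(z) = 2z.
F(4) = −4, F'(4) = 8, so z_1 = 4 − (−4)/8 = 9/2.

9/2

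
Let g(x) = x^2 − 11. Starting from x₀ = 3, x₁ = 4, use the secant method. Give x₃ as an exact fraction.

g(3) = −2, g(4) = 5. x₂ = 4 − 5·(4 − 3)/(5 − (−2)) = 23/7.
g(4) = 5, g(23/7) = −10/49. x₃ = (23/7) − (−10/49)·((23/7) − 4)/((−10/49) − 5) = 169/51.

169/51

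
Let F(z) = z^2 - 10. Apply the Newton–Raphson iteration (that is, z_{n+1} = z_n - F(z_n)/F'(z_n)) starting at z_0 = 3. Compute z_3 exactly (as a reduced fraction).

1039681/328776

F'(z) = 2z.
F(3) = -1, F'(3) = 6, so z_1 = 3 - (-1)/6 = 19/6.
F(19/6) = 1/36, F'(19/6) = 19/3, so z_2 = (19/6) - (1/36)/(19/3) = 721/228.
F(721/228) = 1/51984, F'(721/228) = 721/114, so z_3 = (721/228) - (1/51984)/(721/114) = 1039681/328776.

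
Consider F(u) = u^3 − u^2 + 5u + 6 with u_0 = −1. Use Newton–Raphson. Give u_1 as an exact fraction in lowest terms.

−9/10

F'(u) = 3u^2 − 2u + 5.
F(−1) = −1, F'(−1) = 10, so u_1 = (−1) − (−1)/10 = −9/10.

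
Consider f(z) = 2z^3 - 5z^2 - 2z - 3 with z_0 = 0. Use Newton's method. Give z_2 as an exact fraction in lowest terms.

f'(z) = 6z^2 - 10z - 2.
f(0) = -3, f'(0) = -2, so z_1 = 0 - (-3)/(-2) = -3/2.
f(-3/2) = -18, f'(-3/2) = 53/2, so z_2 = (-3/2) - (-18)/(53/2) = -87/106.

-87/106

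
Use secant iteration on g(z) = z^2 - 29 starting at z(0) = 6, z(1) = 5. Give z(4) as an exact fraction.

g(6) = 7, g(5) = -4. z(2) = 5 - (-4)·(5 - 6)/((-4) - 7) = 59/11.
g(5) = -4, g(59/11) = -28/121. z(3) = (59/11) - (-28/121)·((59/11) - 5)/((-28/121) - (-4)) = 307/57.
g(59/11) = -28/121, g(307/57) = 28/3249. z(4) = (307/57) - (28/3249)·((307/57) - (59/11))/((28/3249) - (-28/121)) = 9074/1685.

9074/1685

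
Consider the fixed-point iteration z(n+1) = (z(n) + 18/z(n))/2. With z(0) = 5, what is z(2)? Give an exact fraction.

z(1) = (5 + 18/5)/2 = 43/10.
z(2) = (43/10 + 18/(43/10))/2 = 3649/860.

3649/860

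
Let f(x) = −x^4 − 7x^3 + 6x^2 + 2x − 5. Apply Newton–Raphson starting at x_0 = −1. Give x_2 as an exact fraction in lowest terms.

−2698799/3464334

f'(x) = −4x^3 − 21x^2 + 12x + 2.
f(−1) = 5, f'(−1) = −27, so x_1 = (−1) − 5/(−27) = −22/27.
f(−22/27) = 371975/531441, f'(−22/27) = −384926/19683, so x_2 = (−22/27) − (371975/531441)/(−384926/19683) = −2698799/3464334.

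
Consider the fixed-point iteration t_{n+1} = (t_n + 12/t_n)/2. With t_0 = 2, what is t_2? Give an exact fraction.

7/2

t_1 = (2 + 12/2)/2 = 4.
t_2 = (4 + 12/4)/2 = 7/2.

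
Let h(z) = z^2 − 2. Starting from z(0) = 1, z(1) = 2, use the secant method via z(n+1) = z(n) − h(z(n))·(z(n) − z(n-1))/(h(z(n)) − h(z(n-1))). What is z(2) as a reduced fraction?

4/3

h(1) = −1, h(2) = 2. z(2) = 2 − 2·(2 − 1)/(2 − (−1)) = 4/3.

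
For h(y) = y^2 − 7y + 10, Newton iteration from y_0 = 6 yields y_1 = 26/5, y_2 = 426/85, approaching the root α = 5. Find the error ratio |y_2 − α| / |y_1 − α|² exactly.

y_1 − α = 26/5 − 5 = 1/5, so |y_1 − α| = 1/5.
y_2 − α = 426/85 − 5 = 1/85, so |y_2 − α| = 1/85.
|y_1 − α|² = 1/25.
Ratio = (1/85) / (1/25) = 5/17.

5/17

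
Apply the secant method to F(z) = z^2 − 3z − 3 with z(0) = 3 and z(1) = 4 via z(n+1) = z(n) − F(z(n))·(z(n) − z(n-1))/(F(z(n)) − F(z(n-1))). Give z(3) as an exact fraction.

72/19

F(3) = −3, F(4) = 1. z(2) = 4 − 1·(4 − 3)/(1 − (−3)) = 15/4.
F(4) = 1, F(15/4) = −3/16. z(3) = (15/4) − (−3/16)·((15/4) − 4)/((−3/16) − 1) = 72/19.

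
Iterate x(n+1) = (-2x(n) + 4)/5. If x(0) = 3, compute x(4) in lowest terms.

x(1) = (-2·3 + 4)/5 = -2/5.
x(2) = (-2·(-2/5) + 4)/5 = 24/25.
x(3) = (-2·(24/25) + 4)/5 = 52/125.
x(4) = (-2·(52/125) + 4)/5 = 396/625.

396/625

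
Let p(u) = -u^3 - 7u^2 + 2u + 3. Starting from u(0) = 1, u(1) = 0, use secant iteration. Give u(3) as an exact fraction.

p(1) = -3, p(0) = 3. u(2) = 0 - 3·(0 - 1)/(3 - (-3)) = 1/2.
p(0) = 3, p(1/2) = 17/8. u(3) = (1/2) - (17/8)·((1/2) - 0)/((17/8) - 3) = 12/7.

12/7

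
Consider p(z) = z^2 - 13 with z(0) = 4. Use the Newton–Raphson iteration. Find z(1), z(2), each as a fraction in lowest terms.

z(1) = 29/8, z(2) = 1673/464

p'(z) = 2z.
p(4) = 3, p'(4) = 8, so z(1) = 4 - 3/8 = 29/8.
p(29/8) = 9/64, p'(29/8) = 29/4, so z(2) = (29/8) - (9/64)/(29/4) = 1673/464.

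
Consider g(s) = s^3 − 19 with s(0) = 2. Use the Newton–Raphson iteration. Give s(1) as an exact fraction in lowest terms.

35/12

g'(s) = 3s^2.
g(2) = −11, g'(2) = 12, so s(1) = 2 − (−11)/12 = 35/12.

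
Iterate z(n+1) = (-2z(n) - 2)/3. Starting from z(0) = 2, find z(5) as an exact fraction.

z(1) = (-2·2 - 2)/3 = -2.
z(2) = (-2·(-2) - 2)/3 = 2/3.
z(3) = (-2·(2/3) - 2)/3 = -10/9.
z(4) = (-2·(-10/9) - 2)/3 = 2/27.
z(5) = (-2·(2/27) - 2)/3 = -58/81.

-58/81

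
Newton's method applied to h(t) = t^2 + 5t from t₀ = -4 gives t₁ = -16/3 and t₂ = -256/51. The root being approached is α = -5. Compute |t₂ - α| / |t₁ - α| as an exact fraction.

1/17

t₁ - α = -16/3 - (-5) = -16/3 + 5 = -1/3, so |t₁ - α| = 1/3.
t₂ - α = -256/51 - (-5) = -256/51 + 5 = -1/51, so |t₂ - α| = 1/51.
Ratio = (1/51) / (1/3) = 1/17.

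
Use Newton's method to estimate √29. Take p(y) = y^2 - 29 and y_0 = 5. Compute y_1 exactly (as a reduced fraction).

27/5

p'(y) = 2y.
p(5) = -4, p'(5) = 10, so y_1 = 5 - (-4)/10 = 27/5.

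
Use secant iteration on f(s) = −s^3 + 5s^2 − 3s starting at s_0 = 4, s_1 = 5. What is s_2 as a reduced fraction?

80/19

f(4) = 4, f(5) = −15. s_2 = 5 − (−15)·(5 − 4)/((−15) − 4) = 80/19.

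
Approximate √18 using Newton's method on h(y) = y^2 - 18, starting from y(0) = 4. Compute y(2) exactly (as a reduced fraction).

h'(y) = 2y.
h(4) = -2, h'(4) = 8, so y(1) = 4 - (-2)/8 = 17/4.
h(17/4) = 1/16, h'(17/4) = 17/2, so y(2) = (17/4) - (1/16)/(17/2) = 577/136.

577/136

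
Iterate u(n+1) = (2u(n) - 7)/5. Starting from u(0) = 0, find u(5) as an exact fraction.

u(1) = (2·0 - 7)/5 = -7/5.
u(2) = (2·(-7/5) - 7)/5 = -49/25.
u(3) = (2·(-49/25) - 7)/5 = -273/125.
u(4) = (2·(-273/125) - 7)/5 = -1421/625.
u(5) = (2·(-1421/625) - 7)/5 = -7217/3125.

-7217/3125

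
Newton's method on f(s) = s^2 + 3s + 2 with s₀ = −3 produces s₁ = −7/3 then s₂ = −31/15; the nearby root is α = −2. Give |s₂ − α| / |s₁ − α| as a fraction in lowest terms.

s₁ − α = −7/3 − (−2) = −7/3 + 2 = −1/3, so |s₁ − α| = 1/3.
s₂ − α = −31/15 − (−2) = −31/15 + 2 = −1/15, so |s₂ − α| = 1/15.
Ratio = (1/15) / (1/3) = 1/5.

1/5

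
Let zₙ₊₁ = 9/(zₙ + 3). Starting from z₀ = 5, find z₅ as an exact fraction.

z₁ = 9/(5 + 3) = 9/8.
z₂ = 9/(9/8 + 3) = 24/11.
z₃ = 9/(24/11 + 3) = 33/19.
z₄ = 9/(33/19 + 3) = 19/10.
z₅ = 9/(19/10 + 3) = 90/49.

90/49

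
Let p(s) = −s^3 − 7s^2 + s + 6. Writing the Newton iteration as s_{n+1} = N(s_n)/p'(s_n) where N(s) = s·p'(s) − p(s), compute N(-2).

p'(s) = −3s^2 − 14s + 1.
N(s) = s·p'(s) − p(s) = s·(−3s^2 − 14s + 1) − (−s^3 − 7s^2 + s + 6) = −2s^3 − 7s^2 − 6.
N(-2) = −18.

−18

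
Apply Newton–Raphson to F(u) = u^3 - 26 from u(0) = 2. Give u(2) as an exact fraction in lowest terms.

149/49

F'(u) = 3u^2.
F(2) = -18, F'(2) = 12, so u(1) = 2 - (-18)/12 = 7/2.
F(7/2) = 135/8, F'(7/2) = 147/4, so u(2) = (7/2) - (135/8)/(147/4) = 149/49.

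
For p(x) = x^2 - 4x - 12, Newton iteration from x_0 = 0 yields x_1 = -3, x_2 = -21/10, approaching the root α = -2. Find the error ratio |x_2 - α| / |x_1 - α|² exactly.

1/10

x_1 - α = -3 - (-2) = -3 + 2 = -1, so |x_1 - α| = 1.
x_2 - α = -21/10 - (-2) = -21/10 + 2 = -1/10, so |x_2 - α| = 1/10.
|x_1 - α|² = 1.
Ratio = (1/10) / 1 = 1/10.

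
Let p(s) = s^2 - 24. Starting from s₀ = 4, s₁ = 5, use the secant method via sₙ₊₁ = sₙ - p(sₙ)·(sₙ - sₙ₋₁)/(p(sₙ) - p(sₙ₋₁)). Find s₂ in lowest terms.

44/9

p(4) = -8, p(5) = 1. s₂ = 5 - 1·(5 - 4)/(1 - (-8)) = 44/9.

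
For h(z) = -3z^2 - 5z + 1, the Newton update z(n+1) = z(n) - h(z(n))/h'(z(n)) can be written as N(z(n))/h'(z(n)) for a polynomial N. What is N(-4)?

h'(z) = -6z - 5.
N(z) = z·h'(z) - h(z) = z·(-6z - 5) - (-3z^2 - 5z + 1) = -3z^2 - 1.
N(-4) = -49.

-49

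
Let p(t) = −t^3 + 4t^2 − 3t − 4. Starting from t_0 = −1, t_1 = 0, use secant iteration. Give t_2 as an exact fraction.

−1/2

p(−1) = 4, p(0) = −4. t_2 = 0 − (−4)·(0 − (−1))/((−4) − 4) = −1/2.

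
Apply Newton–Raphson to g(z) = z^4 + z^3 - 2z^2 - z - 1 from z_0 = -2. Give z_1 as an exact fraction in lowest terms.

g'(z) = 4z^3 + 3z^2 - 4z - 1.
g(-2) = 1, g'(-2) = -13, so z_1 = (-2) - 1/(-13) = -25/13.

-25/13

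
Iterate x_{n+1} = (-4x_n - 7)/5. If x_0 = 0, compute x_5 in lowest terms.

-3227/3125

x_1 = (-4·0 - 7)/5 = -7/5.
x_2 = (-4·(-7/5) - 7)/5 = -7/25.
x_3 = (-4·(-7/25) - 7)/5 = -147/125.
x_4 = (-4·(-147/125) - 7)/5 = -287/625.
x_5 = (-4·(-287/625) - 7)/5 = -3227/3125.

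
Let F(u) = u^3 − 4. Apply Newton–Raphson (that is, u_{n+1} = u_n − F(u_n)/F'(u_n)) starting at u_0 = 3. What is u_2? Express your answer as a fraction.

117239/68121

F'(u) = 3u^2.
F(3) = 23, F'(3) = 27, so u_1 = 3 − 23/27 = 58/27.
F(58/27) = 116380/19683, F'(58/27) = 3364/243, so u_2 = (58/27) − (116380/19683)/(3364/243) = 117239/68121.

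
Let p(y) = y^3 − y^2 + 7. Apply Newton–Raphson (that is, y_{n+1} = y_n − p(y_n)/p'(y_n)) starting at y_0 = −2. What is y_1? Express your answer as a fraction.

p'(y) = 3y^2 − 2y.
p(−2) = −5, p'(−2) = 16, so y_1 = (−2) − (−5)/16 = −27/16.

−27/16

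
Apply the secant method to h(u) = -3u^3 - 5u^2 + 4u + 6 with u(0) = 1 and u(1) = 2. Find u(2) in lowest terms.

h(1) = 2, h(2) = -30. u(2) = 2 - (-30)·(2 - 1)/((-30) - 2) = 17/16.

17/16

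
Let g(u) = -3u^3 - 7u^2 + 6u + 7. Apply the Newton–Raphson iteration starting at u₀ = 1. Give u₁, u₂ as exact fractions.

u₁ = 20/17, u₂ = 129991/112642

g'(u) = -9u^2 - 14u + 6.
g(1) = 3, g'(1) = -17, so u₁ = 1 - 3/(-17) = 20/17.
g(20/17) = -2529/4913, g'(20/17) = -6626/289, so u₂ = (20/17) - (-2529/4913)/(-6626/289) = 129991/112642.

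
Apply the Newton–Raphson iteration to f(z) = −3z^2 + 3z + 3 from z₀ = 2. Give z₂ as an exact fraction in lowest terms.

f'(z) = −6z + 3.
f(2) = −3, f'(2) = −9, so z₁ = 2 − (−3)/(−9) = 5/3.
f(5/3) = −1/3, f'(5/3) = −7, so z₂ = (5/3) − (−1/3)/(−7) = 34/21.

34/21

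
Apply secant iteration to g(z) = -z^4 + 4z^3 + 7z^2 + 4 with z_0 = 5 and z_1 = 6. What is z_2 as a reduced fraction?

602/115

g(5) = 54, g(6) = -176. z_2 = 6 - (-176)·(6 - 5)/((-176) - 54) = 602/115.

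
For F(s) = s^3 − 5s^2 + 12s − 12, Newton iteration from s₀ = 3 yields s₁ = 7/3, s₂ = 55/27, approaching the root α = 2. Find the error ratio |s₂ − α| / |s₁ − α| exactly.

s₁ − α = 7/3 − 2 = 1/3, so |s₁ − α| = 1/3.
s₂ − α = 55/27 − 2 = 1/27, so |s₂ − α| = 1/27.
Ratio = (1/27) / (1/3) = 1/9.

1/9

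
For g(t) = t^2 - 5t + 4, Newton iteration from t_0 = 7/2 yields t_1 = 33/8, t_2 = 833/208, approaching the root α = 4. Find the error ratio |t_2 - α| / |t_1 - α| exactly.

1/26

t_1 - α = 33/8 - 4 = 1/8, so |t_1 - α| = 1/8.
t_2 - α = 833/208 - 4 = 1/208, so |t_2 - α| = 1/208.
Ratio = (1/208) / (1/8) = 1/26.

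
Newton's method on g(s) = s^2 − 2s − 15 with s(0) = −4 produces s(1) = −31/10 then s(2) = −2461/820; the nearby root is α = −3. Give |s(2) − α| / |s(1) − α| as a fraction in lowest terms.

s(1) − α = −31/10 − (−3) = −31/10 + 3 = −1/10, so |s(1) − α| = 1/10.
s(2) − α = −2461/820 − (−3) = −2461/820 + 3 = −1/820, so |s(2) − α| = 1/820.
Ratio = (1/820) / (1/10) = 1/82.

1/82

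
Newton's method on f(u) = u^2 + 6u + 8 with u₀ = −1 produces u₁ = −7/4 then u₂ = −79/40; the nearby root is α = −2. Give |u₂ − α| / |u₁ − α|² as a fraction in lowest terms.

2/5

u₁ − α = −7/4 − (−2) = −7/4 + 2 = 1/4, so |u₁ − α| = 1/4.
u₂ − α = −79/40 − (−2) = −79/40 + 2 = 1/40, so |u₂ − α| = 1/40.
|u₁ − α|² = 1/16.
Ratio = (1/40) / (1/16) = 2/5.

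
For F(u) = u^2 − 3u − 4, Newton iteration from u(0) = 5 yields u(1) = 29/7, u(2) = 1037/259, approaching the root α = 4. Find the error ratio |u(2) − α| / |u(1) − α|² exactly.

u(1) − α = 29/7 − 4 = 1/7, so |u(1) − α| = 1/7.
u(2) − α = 1037/259 − 4 = 1/259, so |u(2) − α| = 1/259.
|u(1) − α|² = 1/49.
Ratio = (1/259) / (1/49) = 7/37.

7/37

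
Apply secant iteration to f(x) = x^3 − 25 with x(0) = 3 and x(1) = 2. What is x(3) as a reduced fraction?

19255/6559

f(3) = 2, f(2) = −17. x(2) = 2 − (−17)·(2 − 3)/((−17) − 2) = 55/19.
f(2) = −17, f(55/19) = −5100/6859. x(3) = (55/19) − (−5100/6859)·((55/19) − 2)/((−5100/6859) − (−17)) = 19255/6559.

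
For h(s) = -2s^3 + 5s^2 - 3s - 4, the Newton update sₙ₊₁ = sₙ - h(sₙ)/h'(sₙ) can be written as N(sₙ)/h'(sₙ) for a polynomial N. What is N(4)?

h'(s) = -6s^2 + 10s - 3.
N(s) = s·h'(s) - h(s) = s·(-6s^2 + 10s - 3) - (-2s^3 + 5s^2 - 3s - 4) = -4s^3 + 5s^2 + 4.
N(4) = -172.

-172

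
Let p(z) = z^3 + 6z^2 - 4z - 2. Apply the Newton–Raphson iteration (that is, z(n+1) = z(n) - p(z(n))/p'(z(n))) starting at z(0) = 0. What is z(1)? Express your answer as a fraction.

-1/2

p'(z) = 3z^2 + 12z - 4.
p(0) = -2, p'(0) = -4, so z(1) = 0 - (-2)/(-4) = -1/2.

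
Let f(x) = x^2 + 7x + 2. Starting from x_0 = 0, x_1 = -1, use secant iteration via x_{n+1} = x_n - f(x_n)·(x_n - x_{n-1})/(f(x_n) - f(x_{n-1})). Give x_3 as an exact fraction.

f(0) = 2, f(-1) = -4. x_2 = (-1) - (-4)·((-1) - 0)/((-4) - 2) = -1/3.
f(-1) = -4, f(-1/3) = -2/9. x_3 = (-1/3) - (-2/9)·((-1/3) - (-1))/((-2/9) - (-4)) = -5/17.

-5/17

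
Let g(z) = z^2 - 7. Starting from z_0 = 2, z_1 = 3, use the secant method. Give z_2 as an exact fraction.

13/5

g(2) = -3, g(3) = 2. z_2 = 3 - 2·(3 - 2)/(2 - (-3)) = 13/5.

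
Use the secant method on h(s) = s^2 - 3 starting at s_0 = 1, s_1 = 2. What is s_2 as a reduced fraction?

5/3

h(1) = -2, h(2) = 1. s_2 = 2 - 1·(2 - 1)/(1 - (-2)) = 5/3.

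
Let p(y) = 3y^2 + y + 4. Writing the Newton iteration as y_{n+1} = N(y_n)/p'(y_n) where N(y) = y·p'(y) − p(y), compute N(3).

23

p'(y) = 6y + 1.
N(y) = y·p'(y) − p(y) = y·(6y + 1) − (3y^2 + y + 4) = 3y^2 − 4.
N(3) = 23.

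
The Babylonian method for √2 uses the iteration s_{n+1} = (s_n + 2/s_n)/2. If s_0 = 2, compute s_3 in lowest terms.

577/408

s_1 = (2 + 2/2)/2 = 3/2.
s_2 = (3/2 + 2/(3/2))/2 = 17/12.
s_3 = (17/12 + 2/(17/12))/2 = 577/408.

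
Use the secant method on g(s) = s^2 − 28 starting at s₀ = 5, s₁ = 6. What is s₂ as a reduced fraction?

58/11

g(5) = −3, g(6) = 8. s₂ = 6 − 8·(6 − 5)/(8 − (−3)) = 58/11.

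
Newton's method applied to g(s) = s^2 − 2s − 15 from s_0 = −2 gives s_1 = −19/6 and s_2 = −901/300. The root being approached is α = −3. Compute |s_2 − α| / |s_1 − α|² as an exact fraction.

s_1 − α = −19/6 − (−3) = −19/6 + 3 = −1/6, so |s_1 − α| = 1/6.
s_2 − α = −901/300 − (−3) = −901/300 + 3 = −1/300, so |s_2 − α| = 1/300.
|s_1 − α|² = 1/36.
Ratio = (1/300) / (1/36) = 3/25.

3/25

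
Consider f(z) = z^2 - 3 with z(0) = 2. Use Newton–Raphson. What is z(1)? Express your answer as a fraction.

f'(z) = 2z.
f(2) = 1, f'(2) = 4, so z(1) = 2 - 1/4 = 7/4.

7/4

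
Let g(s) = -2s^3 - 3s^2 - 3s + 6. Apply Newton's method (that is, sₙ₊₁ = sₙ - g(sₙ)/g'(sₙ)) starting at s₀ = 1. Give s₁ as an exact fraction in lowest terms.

13/15

g'(s) = -6s^2 - 6s - 3.
g(1) = -2, g'(1) = -15, so s₁ = 1 - (-2)/(-15) = 13/15.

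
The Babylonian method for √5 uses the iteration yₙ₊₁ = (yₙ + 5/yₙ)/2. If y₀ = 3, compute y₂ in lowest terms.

47/21

y₁ = (3 + 5/3)/2 = 7/3.
y₂ = (7/3 + 5/(7/3))/2 = 47/21.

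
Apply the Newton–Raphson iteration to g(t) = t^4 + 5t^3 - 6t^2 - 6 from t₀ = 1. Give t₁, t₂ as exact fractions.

g'(t) = 4t^3 + 15t^2 - 12t.
g(1) = -6, g'(1) = 7, so t₁ = 1 - (-6)/7 = 13/7.
g(13/7) = 41364/2401, g'(13/7) = 18889/343, so t₂ = (13/7) - (41364/2401)/(18889/343) = 204193/132223.

t₁ = 13/7, t₂ = 204193/132223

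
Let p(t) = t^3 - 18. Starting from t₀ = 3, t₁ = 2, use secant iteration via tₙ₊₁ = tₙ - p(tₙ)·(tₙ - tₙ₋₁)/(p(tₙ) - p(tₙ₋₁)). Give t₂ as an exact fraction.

p(3) = 9, p(2) = -10. t₂ = 2 - (-10)·(2 - 3)/((-10) - 9) = 48/19.

48/19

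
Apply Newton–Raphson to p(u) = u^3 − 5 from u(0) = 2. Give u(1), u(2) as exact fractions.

p'(u) = 3u^2.
p(2) = 3, p'(2) = 12, so u(1) = 2 − 3/12 = 7/4.
p(7/4) = 23/64, p'(7/4) = 147/16, so u(2) = (7/4) − (23/64)/(147/16) = 503/294.

u(1) = 7/4, u(2) = 503/294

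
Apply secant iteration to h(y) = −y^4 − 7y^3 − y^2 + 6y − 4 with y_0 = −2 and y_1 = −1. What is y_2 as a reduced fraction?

h(−2) = 20, h(−1) = −5. y_2 = (−1) − (−5)·((−1) − (−2))/((−5) − 20) = −6/5.

−6/5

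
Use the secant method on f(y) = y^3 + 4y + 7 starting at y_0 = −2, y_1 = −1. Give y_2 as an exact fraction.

−13/11

f(−2) = −9, f(−1) = 2. y_2 = (−1) − 2·((−1) − (−2))/(2 − (−9)) = −13/11.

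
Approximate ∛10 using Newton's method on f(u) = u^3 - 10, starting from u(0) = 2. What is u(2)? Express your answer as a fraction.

f'(u) = 3u^2.
f(2) = -2, f'(2) = 12, so u(1) = 2 - (-2)/12 = 13/6.
f(13/6) = 37/216, f'(13/6) = 169/12, so u(2) = (13/6) - (37/216)/(169/12) = 3277/1521.

3277/1521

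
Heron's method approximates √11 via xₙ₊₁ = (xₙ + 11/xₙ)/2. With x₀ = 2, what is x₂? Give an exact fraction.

x₁ = (2 + 11/2)/2 = 15/4.
x₂ = (15/4 + 11/(15/4))/2 = 401/120.

401/120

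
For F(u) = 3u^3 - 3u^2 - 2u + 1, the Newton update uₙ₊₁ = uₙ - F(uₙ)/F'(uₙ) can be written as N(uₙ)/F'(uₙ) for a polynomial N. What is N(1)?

F'(u) = 9u^2 - 6u - 2.
N(u) = u·F'(u) - F(u) = u·(9u^2 - 6u - 2) - (3u^3 - 3u^2 - 2u + 1) = 6u^3 - 3u^2 - 1.
N(1) = 2.

2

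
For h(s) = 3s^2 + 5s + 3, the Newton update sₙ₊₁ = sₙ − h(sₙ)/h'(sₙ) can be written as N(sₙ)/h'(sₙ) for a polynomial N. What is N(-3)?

h'(s) = 6s + 5.
N(s) = s·h'(s) − h(s) = s·(6s + 5) − (3s^2 + 5s + 3) = 3s^2 − 3.
N(-3) = 24.

24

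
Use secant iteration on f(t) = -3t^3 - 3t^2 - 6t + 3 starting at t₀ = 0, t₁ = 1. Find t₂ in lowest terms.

1/4

f(0) = 3, f(1) = -9. t₂ = 1 - (-9)·(1 - 0)/((-9) - 3) = 1/4.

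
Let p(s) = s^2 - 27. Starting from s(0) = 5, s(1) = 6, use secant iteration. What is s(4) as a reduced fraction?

p(5) = -2, p(6) = 9. s(2) = 6 - 9·(6 - 5)/(9 - (-2)) = 57/11.
p(6) = 9, p(57/11) = -18/121. s(3) = (57/11) - (-18/121)·((57/11) - 6)/((-18/121) - 9) = 213/41.
p(57/11) = -18/121, p(213/41) = -18/1681. s(4) = (213/41) - (-18/1681)·((213/41) - (57/11))/((-18/1681) - (-18/121)) = 1351/260.

1351/260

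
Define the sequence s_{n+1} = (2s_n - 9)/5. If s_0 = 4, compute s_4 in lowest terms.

s_1 = (2·4 - 9)/5 = -1/5.
s_2 = (2·(-1/5) - 9)/5 = -47/25.
s_3 = (2·(-47/25) - 9)/5 = -319/125.
s_4 = (2·(-319/125) - 9)/5 = -1763/625.

-1763/625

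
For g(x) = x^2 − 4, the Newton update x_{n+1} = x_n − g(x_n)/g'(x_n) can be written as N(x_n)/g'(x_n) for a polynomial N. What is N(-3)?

g'(x) = 2x.
N(x) = x·g'(x) − g(x) = x·(2x) − (x^2 − 4) = x^2 + 4.
N(-3) = 13.

13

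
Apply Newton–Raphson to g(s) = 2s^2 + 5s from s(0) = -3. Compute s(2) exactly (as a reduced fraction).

-648/259

g'(s) = 4s + 5.
g(-3) = 3, g'(-3) = -7, so s(1) = (-3) - 3/(-7) = -18/7.
g(-18/7) = 18/49, g'(-18/7) = -37/7, so s(2) = (-18/7) - (18/49)/(-37/7) = -648/259.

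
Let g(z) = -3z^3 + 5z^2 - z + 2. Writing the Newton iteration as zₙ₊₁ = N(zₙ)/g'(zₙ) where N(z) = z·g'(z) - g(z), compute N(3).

-119

g'(z) = -9z^2 + 10z - 1.
N(z) = z·g'(z) - g(z) = z·(-9z^2 + 10z - 1) - (-3z^3 + 5z^2 - z + 2) = -6z^3 + 5z^2 - 2.
N(3) = -119.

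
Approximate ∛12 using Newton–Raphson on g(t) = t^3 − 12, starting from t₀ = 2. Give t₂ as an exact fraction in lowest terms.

g'(t) = 3t^2.
g(2) = −4, g'(2) = 12, so t₁ = 2 − (−4)/12 = 7/3.
g(7/3) = 19/27, g'(7/3) = 49/3, so t₂ = (7/3) − (19/27)/(49/3) = 1010/441.

1010/441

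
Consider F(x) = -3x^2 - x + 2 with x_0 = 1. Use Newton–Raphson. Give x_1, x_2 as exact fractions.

F'(x) = -6x - 1.
F(1) = -2, F'(1) = -7, so x_1 = 1 - (-2)/(-7) = 5/7.
F(5/7) = -12/49, F'(5/7) = -37/7, so x_2 = (5/7) - (-12/49)/(-37/7) = 173/259.

x_1 = 5/7, x_2 = 173/259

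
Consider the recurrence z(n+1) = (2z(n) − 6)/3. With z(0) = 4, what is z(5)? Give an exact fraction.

−1138/243

z(1) = (2·4 − 6)/3 = 2/3.
z(2) = (2·(2/3) − 6)/3 = −14/9.
z(3) = (2·(−14/9) − 6)/3 = −82/27.
z(4) = (2·(−82/27) − 6)/3 = −326/81.
z(5) = (2·(−326/81) − 6)/3 = −1138/243.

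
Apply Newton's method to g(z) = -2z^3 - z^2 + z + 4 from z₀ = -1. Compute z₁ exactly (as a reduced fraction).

g'(z) = -6z^2 - 2z + 1.
g(-1) = 4, g'(-1) = -3, so z₁ = (-1) - 4/(-3) = 1/3.

1/3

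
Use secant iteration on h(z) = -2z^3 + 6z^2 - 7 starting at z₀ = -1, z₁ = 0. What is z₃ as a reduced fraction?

-32/31

h(-1) = 1, h(0) = -7. z₂ = 0 - (-7)·(0 - (-1))/((-7) - 1) = -7/8.
h(0) = -7, h(-7/8) = -273/256. z₃ = (-7/8) - (-273/256)·((-7/8) - 0)/((-273/256) - (-7)) = -32/31.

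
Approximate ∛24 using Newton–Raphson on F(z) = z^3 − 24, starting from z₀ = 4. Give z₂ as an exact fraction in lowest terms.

9451/3249

F'(z) = 3z^2.
F(4) = 40, F'(4) = 48, so z₁ = 4 − 40/48 = 19/6.
F(19/6) = 1675/216, F'(19/6) = 361/12, so z₂ = (19/6) − (1675/216)/(361/12) = 9451/3249.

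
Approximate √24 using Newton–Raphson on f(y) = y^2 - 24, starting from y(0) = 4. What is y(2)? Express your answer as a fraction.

f'(y) = 2y.
f(4) = -8, f'(4) = 8, so y(1) = 4 - (-8)/8 = 5.
f(5) = 1, f'(5) = 10, so y(2) = 5 - 1/10 = 49/10.

49/10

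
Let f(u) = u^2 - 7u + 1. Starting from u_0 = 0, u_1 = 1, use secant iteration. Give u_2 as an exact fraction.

f(0) = 1, f(1) = -5. u_2 = 1 - (-5)·(1 - 0)/((-5) - 1) = 1/6.

1/6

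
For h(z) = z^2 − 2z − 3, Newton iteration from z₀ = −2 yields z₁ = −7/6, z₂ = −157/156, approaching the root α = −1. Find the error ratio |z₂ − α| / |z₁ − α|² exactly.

3/13

z₁ − α = −7/6 − (−1) = −7/6 + 1 = −1/6, so |z₁ − α| = 1/6.
z₂ − α = −157/156 − (−1) = −157/156 + 1 = −1/156, so |z₂ − α| = 1/156.
|z₁ − α|² = 1/36.
Ratio = (1/156) / (1/36) = 3/13.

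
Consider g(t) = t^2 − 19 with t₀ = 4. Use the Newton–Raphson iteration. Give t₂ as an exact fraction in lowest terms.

2441/560

g'(t) = 2t.
g(4) = −3, g'(4) = 8, so t₁ = 4 − (−3)/8 = 35/8.
g(35/8) = 9/64, g'(35/8) = 35/4, so t₂ = (35/8) − (9/64)/(35/4) = 2441/560.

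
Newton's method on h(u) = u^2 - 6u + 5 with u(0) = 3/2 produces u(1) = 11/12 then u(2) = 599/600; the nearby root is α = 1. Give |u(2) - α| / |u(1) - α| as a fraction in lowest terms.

1/50

u(1) - α = 11/12 - 1 = -1/12, so |u(1) - α| = 1/12.
u(2) - α = 599/600 - 1 = -1/600, so |u(2) - α| = 1/600.
Ratio = (1/600) / (1/12) = 1/50.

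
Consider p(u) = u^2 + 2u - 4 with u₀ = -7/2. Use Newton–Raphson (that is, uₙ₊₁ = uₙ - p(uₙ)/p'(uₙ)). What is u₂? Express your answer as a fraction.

p'(u) = 2u + 2.
p(-7/2) = 5/4, p'(-7/2) = -5, so u₁ = (-7/2) - (5/4)/(-5) = -13/4.
p(-13/4) = 1/16, p'(-13/4) = -9/2, so u₂ = (-13/4) - (1/16)/(-9/2) = -233/72.

-233/72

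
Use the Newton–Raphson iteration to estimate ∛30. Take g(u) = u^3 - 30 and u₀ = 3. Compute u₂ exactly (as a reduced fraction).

32887/10584

g'(u) = 3u^2.
g(3) = -3, g'(3) = 27, so u₁ = 3 - (-3)/27 = 28/9.
g(28/9) = 82/729, g'(28/9) = 784/27, so u₂ = (28/9) - (82/729)/(784/27) = 32887/10584.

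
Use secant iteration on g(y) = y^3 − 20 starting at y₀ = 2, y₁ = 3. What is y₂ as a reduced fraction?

50/19

g(2) = −12, g(3) = 7. y₂ = 3 − 7·(3 − 2)/(7 − (−12)) = 50/19.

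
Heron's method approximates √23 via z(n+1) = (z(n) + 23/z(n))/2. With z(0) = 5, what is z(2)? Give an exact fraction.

1151/240

z(1) = (5 + 23/5)/2 = 24/5.
z(2) = (24/5 + 23/(24/5))/2 = 1151/240.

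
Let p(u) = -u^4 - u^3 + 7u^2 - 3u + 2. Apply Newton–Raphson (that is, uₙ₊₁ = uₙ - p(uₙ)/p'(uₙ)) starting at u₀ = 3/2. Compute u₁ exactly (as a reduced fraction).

p'(u) = -4u^3 - 3u^2 + 14u - 3.
p(3/2) = 77/16, p'(3/2) = -9/4, so u₁ = (3/2) - (77/16)/(-9/4) = 131/36.

131/36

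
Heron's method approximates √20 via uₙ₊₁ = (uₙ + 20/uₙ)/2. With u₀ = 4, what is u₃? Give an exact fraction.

u₁ = (4 + 20/4)/2 = 9/2.
u₂ = (9/2 + 20/(9/2))/2 = 161/36.
u₃ = (161/36 + 20/(161/36))/2 = 51841/11592.

51841/11592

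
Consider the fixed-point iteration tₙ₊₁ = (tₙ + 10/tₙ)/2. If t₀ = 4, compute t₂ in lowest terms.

t₁ = (4 + 10/4)/2 = 13/4.
t₂ = (13/4 + 10/(13/4))/2 = 329/104.

329/104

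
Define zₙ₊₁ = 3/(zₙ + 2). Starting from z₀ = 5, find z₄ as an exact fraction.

165/161

z₁ = 3/(5 + 2) = 3/7.
z₂ = 3/(3/7 + 2) = 21/17.
z₃ = 3/(21/17 + 2) = 51/55.
z₄ = 3/(51/55 + 2) = 165/161.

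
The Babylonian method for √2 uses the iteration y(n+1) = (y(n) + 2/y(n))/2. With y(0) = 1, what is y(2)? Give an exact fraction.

y(1) = (1 + 2/1)/2 = 3/2.
y(2) = (3/2 + 2/(3/2))/2 = 17/12.

17/12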